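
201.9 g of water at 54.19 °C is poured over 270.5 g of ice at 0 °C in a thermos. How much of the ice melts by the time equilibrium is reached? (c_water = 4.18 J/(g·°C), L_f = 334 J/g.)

Heat available from the water dropping to 0 °C: 201.9×4.18×54.19 = 45733 J.
Melting all 270.5 g of ice would need 270.5×334 = 90347 J.
45733 J < 90347 J, so only part of the ice melts and the system sits at 0 °C.
Mass melted = 45733/334 ≈ 136.9 g.

m_melted ≈ 137 g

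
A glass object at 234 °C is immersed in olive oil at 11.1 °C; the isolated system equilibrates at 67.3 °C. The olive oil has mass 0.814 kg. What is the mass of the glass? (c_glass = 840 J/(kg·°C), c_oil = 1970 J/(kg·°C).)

m ≈ 0.644 kg

Heat lost by the glass = heat gained by the oil:
m·840·(234 − 67.3) = 0.814·1970·(67.3 − 11.1)
140028 m = 90121  ⇒  m ≈ 0.6436 kg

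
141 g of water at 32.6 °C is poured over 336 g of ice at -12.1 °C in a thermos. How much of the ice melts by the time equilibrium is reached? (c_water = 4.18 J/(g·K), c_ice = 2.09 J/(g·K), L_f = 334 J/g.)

Heat available from the water dropping to 0 °C: 141×4.18×32.6 = 19214 J.
Warming the ice to 0 °C takes 336×2.09×12.1 = 8497.1 J, leaving 10717 J for melting.
Fully melting the ice requires m_ice L_f = 336×334 = 112224 J.
That's not enough to melt it all — equilibrium is at 0 °C with ice remaining.
Mass melted = 10717/334 ≈ 32.09 g.

m_melted ≈ 32.1 g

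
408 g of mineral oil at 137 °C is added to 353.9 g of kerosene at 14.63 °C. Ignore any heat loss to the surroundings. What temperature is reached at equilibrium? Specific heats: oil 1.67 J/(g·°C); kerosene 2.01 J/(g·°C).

Net heat exchanged in the isolated system is zero:
408*1.67*(T − 137) + 353.9*2.01*(T − 14.63) = 0
681.36(T − 137) + 711.34(T − 14.63) = 0
1392.7 T = 103753
T = 103753/1392.7 ≈ 74.50 °C

T_f ≈ 74.5 °C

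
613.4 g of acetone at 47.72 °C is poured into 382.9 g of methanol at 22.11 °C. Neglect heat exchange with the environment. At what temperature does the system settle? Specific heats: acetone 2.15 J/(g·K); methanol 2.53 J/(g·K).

T_f = Σ m_i c_i T_i / Σ m_i c_i:
T_f = (1318.8×47.72 + 968.74×22.11) / (1318.8 + 968.74)
    = 84352 / 2287.5 ≈ 36.87 °C

T_f ≈ 36.9 °C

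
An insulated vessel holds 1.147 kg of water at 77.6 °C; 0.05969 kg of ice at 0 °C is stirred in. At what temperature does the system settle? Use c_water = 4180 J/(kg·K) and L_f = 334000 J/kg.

T_f ≈ 69.8 °C

Conservation of energy gives ΣQ = 0:
melt ice: 0.05969×334000 = 19936; meltwater 0→T: 0.05969×4180×T = 249.5 T; water: 4794.5(T − 77.6)
5044 T = 372050 − 19936 = 352114
T ≈ 69.81 °C. Since T > 0 °C, the all-ice-melts assumption holds.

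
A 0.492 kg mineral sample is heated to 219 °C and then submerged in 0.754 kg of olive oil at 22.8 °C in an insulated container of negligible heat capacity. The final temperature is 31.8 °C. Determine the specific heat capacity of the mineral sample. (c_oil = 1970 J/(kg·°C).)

Heat gained plus heat lost sum to zero:
0.492×c×(31.8 − 219) + 0.754×1970×(31.8 − 22.8) = 0
-92.1 c = -13368
c = -13368/-92.1 ≈ 145.1 J/(kg·°C)

c ≈ 145 J/(kg·°C)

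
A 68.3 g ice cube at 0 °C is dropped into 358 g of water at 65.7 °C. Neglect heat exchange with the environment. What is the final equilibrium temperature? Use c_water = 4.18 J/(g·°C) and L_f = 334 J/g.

T_f ≈ 42.4 °C

Heat gained plus heat lost sum to zero:
fusion: m_ice L_f = 68.3·334 = 22812
  warm the meltwater: 285.49 T
  water cools: 358·4.18·(T − 65.7) = 1496.4(T − 65.7)
1781.9 T = 98316 − 22812 = 75504
T ≈ 42.37 °C. Since T > 0 °C, the all-ice-melts assumption holds.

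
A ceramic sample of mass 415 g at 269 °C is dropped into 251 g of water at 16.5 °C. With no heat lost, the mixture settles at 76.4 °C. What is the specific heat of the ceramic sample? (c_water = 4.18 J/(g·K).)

Let T be the final temperature. ΣQ_i = 0:
415·c·(76.4 − 269) + 251·4.18·(76.4 − 16.5) = 0
-79929 c = -62846
c = -62846/-79929 ≈ 0.7863 J/(g·K)

c ≈ 0.786 J/(g·K)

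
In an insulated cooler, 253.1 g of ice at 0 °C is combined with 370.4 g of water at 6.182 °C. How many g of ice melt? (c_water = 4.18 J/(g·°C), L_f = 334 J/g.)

m_melted ≈ 28.7 g

Heat available from the water dropping to 0 °C: 370.4×4.18×6.182 = 9571.4 J.
To melt every bit of ice: 253.1×334 = 84535 J.
That's not enough to melt it all — equilibrium is at 0 °C with ice remaining.
m_melted×334 = 9571.4  ⇒  m_melted ≈ 28.66 g.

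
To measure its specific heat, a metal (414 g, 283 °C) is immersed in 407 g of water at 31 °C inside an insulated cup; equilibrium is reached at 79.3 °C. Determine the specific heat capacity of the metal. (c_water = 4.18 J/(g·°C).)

c ≈ 0.974 J/(g·°C)

m_s c (T_s − T_f) = m_water c_water (T_f − T_0):
414·c·(283 − 79.3) = 407·4.18·(79.3 − 31)
84332 c = 82171  ⇒  c ≈ 0.9744 J/(g·°C)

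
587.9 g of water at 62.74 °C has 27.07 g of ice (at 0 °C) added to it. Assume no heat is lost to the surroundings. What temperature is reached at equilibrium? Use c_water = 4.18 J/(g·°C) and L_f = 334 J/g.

Energy conservation, ΣQ = 0:
melt ice: 27.07·334 = 9041.4
  warm the meltwater: 113.15 T
  water cools: 587.9·4.18·(T − 62.74) = 2457.4(T − 62.74)
2570.6 T = 154179 − 9041.4 = 145137
T ≈ 56.46 °C — above 0 °C, consistent with complete melting.

T_f ≈ 56.5 °C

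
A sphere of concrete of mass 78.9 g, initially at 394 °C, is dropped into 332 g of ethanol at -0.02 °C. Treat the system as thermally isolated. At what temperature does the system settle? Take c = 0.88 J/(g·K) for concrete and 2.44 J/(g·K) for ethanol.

T_f ≈ 31.1 °C

Heat lost by the concrete equals heat gained by the ethanol:
78.9×0.88×(394 − T) = 332×2.44×(T − (-0.02))
69.43(394 − T) = 810.08(T − (-0.02))
879.51 T = 27340  ⇒  T ≈ 31.09 °C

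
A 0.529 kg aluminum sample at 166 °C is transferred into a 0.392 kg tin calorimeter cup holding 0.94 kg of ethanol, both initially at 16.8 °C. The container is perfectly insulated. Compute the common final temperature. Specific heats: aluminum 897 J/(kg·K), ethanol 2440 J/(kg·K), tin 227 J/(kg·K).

Net heat exchanged in the isolated system is zero:
0.529*897*(T − 166) + 0.94*2440*(T − 16.8) + 0.392*227*(T − 16.8) = 0
474.51(T − 166) + 2293.6(T − 16.8) + 88.98(T − 16.8) = 0
(474.51 + 2293.6 + 88.98) T = 474.51*166 + 2293.6*16.8 + 88.98*16.8
T = 118797 / 2857.1 = 41.6 °C

T_f ≈ 41.6 °C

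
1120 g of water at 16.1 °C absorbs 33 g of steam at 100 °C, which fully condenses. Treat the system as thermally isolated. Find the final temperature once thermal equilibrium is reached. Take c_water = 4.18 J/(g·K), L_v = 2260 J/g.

T_f ≈ 34.0 °C

Taking heat into each body as positive, Σ m c ΔT = 0:
latent heat released on condensation: 33·2260 = 74580
  condensed water 100 °C→T: 137.94(T − 100)
  original water: 4681.6(T − 16.1)
4819.5 T = 74580 + 13794 + 75374 = 163748
T ≈ 33.98 °C (< 100 °C, so full condensation is consistent).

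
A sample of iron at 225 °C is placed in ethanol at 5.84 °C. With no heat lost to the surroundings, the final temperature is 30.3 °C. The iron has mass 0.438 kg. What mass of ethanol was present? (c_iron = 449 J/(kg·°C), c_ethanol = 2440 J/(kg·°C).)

Heat lost by the iron = heat gained by the ethanol:
0.438×449×(225 − 30.3) = m×2440×(30.3 − 5.84)
59682 m = 38290  ⇒  m ≈ 0.6416 kg

m ≈ 0.642 kg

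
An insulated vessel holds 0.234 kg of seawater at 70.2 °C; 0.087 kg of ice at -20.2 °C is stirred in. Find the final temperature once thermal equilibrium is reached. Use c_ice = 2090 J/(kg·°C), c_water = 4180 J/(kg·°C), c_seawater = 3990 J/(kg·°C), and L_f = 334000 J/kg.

Sum of m c ΔT and latent-heat terms is zero:
ice -20.2→0 °C: 0.087·2090·20.2 = 3673; latent heat to melt: 0.087·334000 = 29058; warm the meltwater: 363.66 T; seawater cools: 0.234·3990·(T − 70.2) = 933.66(T − 70.2)
1297.3 T = 65543 − 32731 = 32812
T ≈ 25.29 °C — above 0 °C, consistent with complete melting.

T_f ≈ 25.3 °C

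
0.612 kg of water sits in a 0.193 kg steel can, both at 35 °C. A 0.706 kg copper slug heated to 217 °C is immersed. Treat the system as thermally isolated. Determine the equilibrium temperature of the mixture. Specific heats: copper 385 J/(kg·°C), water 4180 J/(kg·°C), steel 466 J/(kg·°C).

T_f ≈ 51.9 °C

Net heat exchanged in the isolated system is zero:
0.706·385·(T − 217) + 0.612·4180·(T − 35) + 0.193·466·(T − 35) = 0
271.81(T − 217) + 2558.2(T − 35) + 89.94(T − 35) = 0
2919.9 T = 151666
T = 151666/2919.9 ≈ 51.94 °C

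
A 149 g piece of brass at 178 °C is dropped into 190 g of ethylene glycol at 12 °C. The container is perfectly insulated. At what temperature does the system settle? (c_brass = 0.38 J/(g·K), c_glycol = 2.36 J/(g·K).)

T_f ≈ 30.6 °C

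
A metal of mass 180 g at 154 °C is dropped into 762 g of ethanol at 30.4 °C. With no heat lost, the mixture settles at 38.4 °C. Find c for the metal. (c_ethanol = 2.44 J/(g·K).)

c ≈ 0.715 J/(g·K)

Heat lost by the metal = heat gained by the ethanol:
180·c·(154 − 38.4) = 762·2.44·(38.4 − 30.4)
20808 c = 14874  ⇒  c ≈ 0.7148 J/(g·K)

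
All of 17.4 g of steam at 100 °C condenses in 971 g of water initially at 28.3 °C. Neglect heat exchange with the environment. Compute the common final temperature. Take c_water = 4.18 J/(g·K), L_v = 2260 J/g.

T_f ≈ 39.1 °C

Net heat exchanged in the isolated system is zero:
steam→water at 100 °C releases m L_v = 17.4·2260 = 39324; condensate cools 100→T: 17.4·4.18·(T − 100) = 72.73(T − 100); water warms: 971·4.18·(T − 28.3) = 4058.8(T − 28.3)
4131.5 T = 39324 + 7273.2 + 114863 = 161461
T ≈ 39.08 °C — below 100 °C, confirming all the steam condensed.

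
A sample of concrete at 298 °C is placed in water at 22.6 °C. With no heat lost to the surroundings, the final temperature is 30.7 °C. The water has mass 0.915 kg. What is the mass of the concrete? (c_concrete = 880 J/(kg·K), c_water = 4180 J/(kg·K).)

m ≈ 0.132 kg

|Q_concrete| = |Q_water|:
m×880×(298 − 30.7) = 0.915×4180×(30.7 − 22.6)
235224 m = 30980  ⇒  m ≈ 0.1317 kg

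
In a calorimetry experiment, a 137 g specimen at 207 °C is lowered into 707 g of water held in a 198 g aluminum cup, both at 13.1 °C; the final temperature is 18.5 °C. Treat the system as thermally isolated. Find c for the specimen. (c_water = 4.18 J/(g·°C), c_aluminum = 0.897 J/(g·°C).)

c ≈ 0.655 J/(g·°C)

Let T be the final temperature. ΣQ_i = 0:
137×c×(18.5 − 207) + 707×4.18×(18.5 − 13.1) + 198×0.897×(18.5 − 13.1) = 0
-25824 c = -16917
c = -16917/-25824 ≈ 0.6551 J/(g·°C)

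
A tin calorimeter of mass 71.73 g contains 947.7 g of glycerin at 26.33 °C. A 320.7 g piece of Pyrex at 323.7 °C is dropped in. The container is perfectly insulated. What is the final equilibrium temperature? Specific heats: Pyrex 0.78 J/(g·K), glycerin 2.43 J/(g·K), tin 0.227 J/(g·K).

T_f ≈ 55.3 °C

Energy conservation, ΣQ = 0:
320.7·0.78·(T − 323.7) + 947.7·2.43·(T − 26.33) + 71.73·0.227·(T − 26.33) = 0
250.15(T − 323.7) + 2302.9(T − 26.33) + 16.28(T − 26.33) = 0
(250.15 + 2302.9 + 16.28) T = 250.15·323.7 + 2302.9·26.33 + 16.28·26.33
T ≈ 55.28 °C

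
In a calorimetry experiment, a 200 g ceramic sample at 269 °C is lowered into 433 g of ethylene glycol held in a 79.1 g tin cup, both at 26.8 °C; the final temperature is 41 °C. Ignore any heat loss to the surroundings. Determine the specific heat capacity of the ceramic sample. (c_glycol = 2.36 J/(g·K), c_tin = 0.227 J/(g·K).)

c ≈ 0.324 J/(g·K)

Heat gained plus heat lost sum to zero:
200·c·(41 − 269) + 433·2.36·(41 − 26.8) + 79.1·0.227·(41 − 26.8) = 0
-45600 c = -14766
c = -14766/-45600 ≈ 0.3238 J/(g·K)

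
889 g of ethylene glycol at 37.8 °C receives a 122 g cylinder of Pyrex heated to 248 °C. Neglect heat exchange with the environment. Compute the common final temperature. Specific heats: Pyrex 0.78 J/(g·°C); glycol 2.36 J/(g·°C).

T_f ≈ 46.9 °C

Conservation of energy gives ΣQ = 0:
122×0.78×(T − 248) + 889×2.36×(T − 37.8) = 0
95.16(T − 248) + 2098(T − 37.8) = 0
(95.16 + 2098) T = 95.16×248 + 2098×37.8
T = 102906 / 2193.2 = 46.9 °C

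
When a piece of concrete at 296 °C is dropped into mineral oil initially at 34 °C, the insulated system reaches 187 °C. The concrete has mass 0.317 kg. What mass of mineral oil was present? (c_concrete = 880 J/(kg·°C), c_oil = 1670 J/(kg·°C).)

m ≈ 0.119 kg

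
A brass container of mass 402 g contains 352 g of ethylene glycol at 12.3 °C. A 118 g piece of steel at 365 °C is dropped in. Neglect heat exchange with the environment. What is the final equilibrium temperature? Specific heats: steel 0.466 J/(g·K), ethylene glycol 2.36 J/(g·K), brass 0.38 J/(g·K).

T_f ≈ 31.0 °C

Setting the total heat transfer to zero:
118*0.466*(T − 365) + 352*2.36*(T − 12.3) + 402*0.38*(T − 12.3) = 0
54.99(T − 365) + 830.72(T − 12.3) + 152.76(T − 12.3) = 0
(54.99 + 830.72 + 152.76) T = 54.99*365 + 830.72*12.3 + 152.76*12.3
T ≈ 30.98 °C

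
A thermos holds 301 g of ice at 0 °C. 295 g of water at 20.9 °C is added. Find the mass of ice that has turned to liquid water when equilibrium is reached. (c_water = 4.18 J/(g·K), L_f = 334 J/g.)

m_melted ≈ 77.2 g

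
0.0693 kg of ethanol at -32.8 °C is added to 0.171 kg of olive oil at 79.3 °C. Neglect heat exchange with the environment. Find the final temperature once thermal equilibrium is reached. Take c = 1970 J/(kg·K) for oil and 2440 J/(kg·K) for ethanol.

T_f = Σ m_i c_i T_i / Σ m_i c_i:
T_f = (336.87*79.3 + 169.09*(-32.8)) / (336.87 + 169.09)
    = 21168 / 505.96 ≈ 41.84 °C

T_f ≈ 41.8 °C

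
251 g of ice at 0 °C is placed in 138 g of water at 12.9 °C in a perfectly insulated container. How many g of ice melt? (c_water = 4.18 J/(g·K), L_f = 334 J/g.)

Cooling the water to 0 °C releases 138×4.18×12.9 = 7441.2 J.
Melting all 251 g of ice would need 251×334 = 83834 J.
That's not enough to melt it all — equilibrium is at 0 °C with ice remaining.
Mass melted = 7441.2/334 ≈ 22.28 g.

m_melted ≈ 22.3 g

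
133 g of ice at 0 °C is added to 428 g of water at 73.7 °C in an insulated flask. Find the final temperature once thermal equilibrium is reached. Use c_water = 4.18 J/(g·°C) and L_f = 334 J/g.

T_f ≈ 37.3 °C

Sum of m c ΔT and latent-heat terms is zero:
fusion: m_ice L_f = 133×334 = 44422; meltwater 0→T: 133×4.18×T = 555.94 T; water cools: 428×4.18×(T − 73.7) = 1789(T − 73.7)
2345 T = 131852 − 44422 = 87430
T ≈ 37.28 °C. Since T > 0 °C, the all-ice-melts assumption holds.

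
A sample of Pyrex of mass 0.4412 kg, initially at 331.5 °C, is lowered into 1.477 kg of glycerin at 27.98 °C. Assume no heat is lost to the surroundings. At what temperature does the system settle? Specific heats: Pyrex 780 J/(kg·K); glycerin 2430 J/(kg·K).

T_f ≈ 54.5 °C

Energy conservation, ΣQ = 0:
0.4412*780*(T − 331.5) + 1.477*2430*(T − 27.98) = 0
(344.14 + 3589.1) T = 344.14*331.5 + 3589.1*27.98
T ≈ 54.54 °C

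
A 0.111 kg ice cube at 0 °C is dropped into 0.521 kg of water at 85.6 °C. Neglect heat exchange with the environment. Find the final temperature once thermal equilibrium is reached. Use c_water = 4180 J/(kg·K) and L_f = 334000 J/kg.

T_f ≈ 56.5 °C

Sum of m c ΔT and latent-heat terms is zero:
latent heat to melt: 0.111·334000 = 37074
  warm the meltwater: 463.98 T
  water: 2177.8(T − 85.6)
2641.8 T = 186418 − 37074 = 149344
T ≈ 56.53 °C — above 0 °C, consistent with complete melting.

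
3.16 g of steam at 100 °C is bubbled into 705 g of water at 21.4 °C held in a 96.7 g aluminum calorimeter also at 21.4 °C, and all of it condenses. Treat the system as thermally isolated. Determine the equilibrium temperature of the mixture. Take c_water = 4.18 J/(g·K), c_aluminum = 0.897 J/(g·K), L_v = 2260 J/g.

T_f ≈ 24.1 °C

Energy conservation, ΣQ = 0:
steam→water at 100 °C releases m L_v = 3.16×2260 = 7141.6
  condensed water 100 °C→T: 13.21(T − 100)
  water warms: 705×4.18×(T − 21.4) = 2946.9(T − 21.4)
  cup: 86.74(T − 21.4)
3046.8 T = 7141.6 + 1320.9 + 64920 = 73382
T ≈ 24.08 °C, under the boiling point, so the assumption holds.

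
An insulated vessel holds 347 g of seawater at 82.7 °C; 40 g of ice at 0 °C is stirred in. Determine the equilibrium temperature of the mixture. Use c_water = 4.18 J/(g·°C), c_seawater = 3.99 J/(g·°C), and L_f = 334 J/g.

T_f ≈ 65.2 °C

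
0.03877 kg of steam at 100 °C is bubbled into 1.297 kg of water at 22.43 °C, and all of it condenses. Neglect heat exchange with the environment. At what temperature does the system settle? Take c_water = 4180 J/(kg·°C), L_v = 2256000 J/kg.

T_f ≈ 40.3 °C

Taking heat into each body as positive, Σ m c ΔT = 0:
latent heat released on condensation: 0.03877·2256000 = 87465; condensed water 100 °C→T: 162.06(T − 100); original water: 5421.5(T − 22.43)
5583.5 T = 87465 + 16206 + 121603 = 225274
T ≈ 40.35 °C (< 100 °C, so full condensation is consistent).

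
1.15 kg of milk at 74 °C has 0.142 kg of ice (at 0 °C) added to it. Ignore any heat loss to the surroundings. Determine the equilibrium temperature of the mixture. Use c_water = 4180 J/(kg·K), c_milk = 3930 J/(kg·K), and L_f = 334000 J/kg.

Sum of m c ΔT and latent-heat terms is zero:
latent heat to melt: 0.142×334000 = 47428; meltwater 0→T: 0.142×4180×T = 593.56 T; milk: 4519.5(T − 74)
5113.1 T = 334443 − 47428 = 287015
T ≈ 56.13 °C — above 0 °C, consistent with complete melting.

T_f ≈ 56.1 °C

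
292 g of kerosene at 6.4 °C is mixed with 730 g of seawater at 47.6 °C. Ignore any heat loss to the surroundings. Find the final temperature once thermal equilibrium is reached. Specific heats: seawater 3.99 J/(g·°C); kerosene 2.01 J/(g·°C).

With ΣQ=0 the equilibrium temperature is the m·c-weighted mean:
T_f = (2912.7*47.6 + 586.92*6.4) / (2912.7 + 586.92)
    = 142401 / 3499.6 ≈ 40.69 °C

T_f ≈ 40.7 °C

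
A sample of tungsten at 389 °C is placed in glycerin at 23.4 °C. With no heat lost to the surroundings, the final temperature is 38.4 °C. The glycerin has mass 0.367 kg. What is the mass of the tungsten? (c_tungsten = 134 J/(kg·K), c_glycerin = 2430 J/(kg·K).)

Taking heat into each body as positive, Σ m c ΔT = 0:
m×134×(38.4 − 389) + 0.367×2430×(38.4 − 23.4) = 0
-46980 m = -13377
m = -13377/-46980 ≈ 0.2847 kg

m ≈ 0.285 kg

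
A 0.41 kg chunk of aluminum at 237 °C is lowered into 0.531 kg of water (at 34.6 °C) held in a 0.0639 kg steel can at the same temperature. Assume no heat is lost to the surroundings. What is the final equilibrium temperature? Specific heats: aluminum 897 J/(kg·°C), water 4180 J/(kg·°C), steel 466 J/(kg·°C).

T_f ≈ 63.0 °C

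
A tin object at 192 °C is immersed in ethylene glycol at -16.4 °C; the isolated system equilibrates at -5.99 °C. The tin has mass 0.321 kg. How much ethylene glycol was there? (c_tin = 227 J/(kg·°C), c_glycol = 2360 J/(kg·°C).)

m ≈ 0.587 kg

Setting the total heat transfer to zero:
0.321×227×(-5.99 − 192) + m×2360×(-5.99 − (-16.4)) = 0
24568 m = 14427
m = 14427/24568 ≈ 0.5872 kg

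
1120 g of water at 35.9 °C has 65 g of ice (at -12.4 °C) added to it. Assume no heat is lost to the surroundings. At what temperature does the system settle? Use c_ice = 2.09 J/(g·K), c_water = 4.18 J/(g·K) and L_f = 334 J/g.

T_f ≈ 29.2 °C

Energy conservation, ΣQ = 0:
warm ice to 0 °C: 65×2.09×(0 − (-12.4)) = 1684.5
  fusion: m_ice L_f = 65×334 = 21710
  warm the meltwater: 271.7 T
  water cools: 1120×4.18×(T − 35.9) = 4681.6(T − 35.9)
4953.3 T = 168069 − 23395 = 144675
T ≈ 29.21 °C (positive, so assuming full melt was valid).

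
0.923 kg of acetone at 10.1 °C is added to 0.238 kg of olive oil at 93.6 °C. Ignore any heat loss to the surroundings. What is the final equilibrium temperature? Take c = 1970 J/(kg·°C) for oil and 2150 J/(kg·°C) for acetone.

T_f ≈ 26.1 °C

Conservation of energy gives ΣQ = 0:
0.238×1970×(T − 93.6) + 0.923×2150×(T − 10.1) = 0
468.86(T − 93.6) + 1984.5(T − 10.1) = 0
2453.3 T = 63928
T = 63928/2453.3 ≈ 26.06 °C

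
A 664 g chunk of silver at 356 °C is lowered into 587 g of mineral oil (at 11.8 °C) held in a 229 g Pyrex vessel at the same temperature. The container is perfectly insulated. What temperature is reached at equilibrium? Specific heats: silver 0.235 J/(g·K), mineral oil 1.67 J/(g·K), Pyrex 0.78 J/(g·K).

T_f ≈ 52.6 °C

With ΣQ=0 the equilibrium temperature is the m·c-weighted mean:
T_f = (156.04*356 + 980.29*11.8 + 178.62*11.8) / (156.04 + 980.29 + 178.62)
    = 69225 / 1315 ≈ 52.64 °C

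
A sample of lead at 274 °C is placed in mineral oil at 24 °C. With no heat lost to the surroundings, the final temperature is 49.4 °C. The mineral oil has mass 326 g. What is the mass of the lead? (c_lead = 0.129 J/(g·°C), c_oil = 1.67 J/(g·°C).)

|Q_lead| = |Q_oil|:
m·0.129·(274 − 49.4) = 326·1.67·(49.4 − 24)
28.97 m = 13828  ⇒  m ≈ 477.3 g

m ≈ 477 g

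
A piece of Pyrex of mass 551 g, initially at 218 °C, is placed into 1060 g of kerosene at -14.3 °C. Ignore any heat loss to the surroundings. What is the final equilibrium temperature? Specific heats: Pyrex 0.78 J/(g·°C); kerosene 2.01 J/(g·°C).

T_f ≈ 24.7 °C

T_f = Σ m_i c_i T_i / Σ m_i c_i:
T_f = (429.78*218 + 2130.6*(-14.3)) / (429.78 + 2130.6)
    = 63224 / 2560.4 ≈ 24.69 °C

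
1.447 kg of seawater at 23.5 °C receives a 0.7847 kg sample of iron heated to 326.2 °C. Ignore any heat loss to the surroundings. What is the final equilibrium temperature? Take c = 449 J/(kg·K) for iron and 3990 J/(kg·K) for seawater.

Conservation of energy gives ΣQ = 0:
0.7847×449×(T − 326.2) + 1.447×3990×(T − 23.5) = 0
352.33(T − 326.2) + 5773.5(T − 23.5) = 0
(352.33 + 5773.5) T = 352.33×326.2 + 5773.5×23.5
T = 250608/6125.9 ≈ 40.91 °C

T_f ≈ 40.9 °C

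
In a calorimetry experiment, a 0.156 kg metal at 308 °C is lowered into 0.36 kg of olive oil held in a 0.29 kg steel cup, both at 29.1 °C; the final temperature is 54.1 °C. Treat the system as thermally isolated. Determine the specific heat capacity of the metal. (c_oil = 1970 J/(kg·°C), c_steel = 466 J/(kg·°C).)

Setting the total heat transfer to zero:
0.156×c×(54.1 − 308) + 0.36×1970×(54.1 − 29.1) + 0.29×466×(54.1 − 29.1) = 0
-39.61 c = -21108
c = -21108/-39.61 ≈ 532.9 J/(kg·°C)

c ≈ 533 J/(kg·°C)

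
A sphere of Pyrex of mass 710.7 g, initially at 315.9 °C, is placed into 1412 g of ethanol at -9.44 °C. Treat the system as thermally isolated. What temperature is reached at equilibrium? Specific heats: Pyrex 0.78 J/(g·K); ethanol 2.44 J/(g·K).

Conservation of energy gives ΣQ = 0:
710.7*0.78*(T − 315.9) + 1412*2.44*(T − (-9.44)) = 0
3999.6 T = 142594
T = 142594 / 3999.6 = 35.7 °C

T_f ≈ 35.7 °C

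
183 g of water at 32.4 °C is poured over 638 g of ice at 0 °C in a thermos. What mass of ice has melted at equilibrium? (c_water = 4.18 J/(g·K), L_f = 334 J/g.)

Cooling the water to 0 °C releases 183×4.18×32.4 = 24784 J.
Melting all 638 g of ice would need 638×334 = 213092 J.
That's not enough to melt it all — equilibrium is at 0 °C with ice remaining.
m_melted×334 = 24784  ⇒  m_melted ≈ 74.2 g.

m_melted ≈ 74.2 g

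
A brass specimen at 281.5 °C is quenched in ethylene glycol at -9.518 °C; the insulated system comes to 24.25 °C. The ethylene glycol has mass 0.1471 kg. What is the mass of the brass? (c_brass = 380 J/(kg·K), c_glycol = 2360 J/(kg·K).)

m ≈ 0.12 kg

Net heat exchanged in the isolated system is zero:
m·380·(24.25 − 281.5) + 0.1471·2360·(24.25 − (-9.518)) = 0
-97755 m = -11723
m = -11723/-97755 ≈ 0.1199 kg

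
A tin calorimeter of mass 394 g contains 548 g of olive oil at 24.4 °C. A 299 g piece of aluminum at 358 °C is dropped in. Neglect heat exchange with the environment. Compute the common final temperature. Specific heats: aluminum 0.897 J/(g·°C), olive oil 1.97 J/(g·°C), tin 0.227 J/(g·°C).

T_f ≈ 86.7 °C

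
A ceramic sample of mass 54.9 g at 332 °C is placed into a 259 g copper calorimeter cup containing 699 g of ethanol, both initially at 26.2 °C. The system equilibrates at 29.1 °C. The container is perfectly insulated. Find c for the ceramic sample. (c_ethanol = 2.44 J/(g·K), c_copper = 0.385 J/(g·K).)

c ≈ 0.315 J/(g·K)

Setting the total heat transfer to zero:
54.9×c×(29.1 − 332) + 699×2.44×(29.1 − 26.2) + 259×0.385×(29.1 − 26.2) = 0
-16629 c = -5235.3
c = -5235.3/-16629 ≈ 0.3148 J/(g·K)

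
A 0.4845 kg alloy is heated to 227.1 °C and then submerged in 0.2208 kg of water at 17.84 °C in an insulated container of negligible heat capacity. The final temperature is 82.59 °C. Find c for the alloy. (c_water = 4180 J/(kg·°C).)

c ≈ 854 J/(kg·°C)

Net heat exchanged in the isolated system is zero:
0.4845×c×(82.59 − 227.1) + 0.2208×4180×(82.59 − 17.84) = 0
-70.02 c = -59761
c = -59761/-70.02 ≈ 853.5 J/(kg·°C)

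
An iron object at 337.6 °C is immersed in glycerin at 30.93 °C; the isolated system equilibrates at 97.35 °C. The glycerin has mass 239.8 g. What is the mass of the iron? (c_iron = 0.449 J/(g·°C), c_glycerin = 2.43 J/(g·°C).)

Net heat exchanged in the isolated system is zero:
m×0.449×(97.35 − 337.6) + 239.8×2.43×(97.35 − 30.93) = 0
-107.87 m = -38704
m = -38704/-107.87 ≈ 358.8 g

m ≈ 359 g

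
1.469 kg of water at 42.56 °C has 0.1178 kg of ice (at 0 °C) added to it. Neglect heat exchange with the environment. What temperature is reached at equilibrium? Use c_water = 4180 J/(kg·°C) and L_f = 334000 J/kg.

T_f ≈ 33.5 °C

Heat gained plus heat lost sum to zero:
fusion: m_ice L_f = 0.1178×334000 = 39345; meltwater 0→T: 0.1178×4180×T = 492.4 T; water: 6140.4(T − 42.56)
6632.8 T = 261336 − 39345 = 221991
T ≈ 33.47 °C — above 0 °C, consistent with complete melting.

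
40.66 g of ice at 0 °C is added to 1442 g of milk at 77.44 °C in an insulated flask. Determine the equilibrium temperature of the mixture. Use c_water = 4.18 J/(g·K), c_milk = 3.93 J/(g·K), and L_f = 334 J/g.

T_f ≈ 72.9 °C

Sum of m c ΔT and latent-heat terms is zero:
melt ice: 40.66·334 = 13580
  meltwater 0→T: 40.66·4.18·T = 169.96 T
  milk cools: 1442·3.93·(T − 77.44) = 5667.1(T − 77.44)
5837 T = 438857 − 13580 = 425277
T ≈ 72.86 °C. Since T > 0 °C, the all-ice-melts assumption holds.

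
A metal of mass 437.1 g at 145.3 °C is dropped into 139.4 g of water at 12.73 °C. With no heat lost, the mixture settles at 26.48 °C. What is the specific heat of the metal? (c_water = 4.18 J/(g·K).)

c ≈ 0.154 J/(g·K)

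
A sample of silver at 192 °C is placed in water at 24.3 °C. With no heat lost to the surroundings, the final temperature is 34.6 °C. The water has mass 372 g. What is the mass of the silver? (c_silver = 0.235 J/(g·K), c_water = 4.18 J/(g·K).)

Setting the total heat transfer to zero:
m×0.235×(34.6 − 192) + 372×4.18×(34.6 − 24.3) = 0
-36.99 m = -16016
m = -16016/-36.99 ≈ 433 g

m ≈ 433 g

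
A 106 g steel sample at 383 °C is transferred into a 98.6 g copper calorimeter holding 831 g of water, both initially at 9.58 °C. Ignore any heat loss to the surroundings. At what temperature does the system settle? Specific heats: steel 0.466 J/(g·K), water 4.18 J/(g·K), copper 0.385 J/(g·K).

T_f ≈ 14.8 °C

Taking heat into each body as positive, Σ m c ΔT = 0:
106·0.466·(T − 383) + 831·4.18·(T − 9.58) + 98.6·0.385·(T − 9.58) = 0
49.4(T − 383) + 3473.6(T − 9.58) + 37.96(T − 9.58) = 0
(49.4 + 3473.6 + 37.96) T = 49.4·383 + 3473.6·9.58 + 37.96·9.58
T = 52559/3560.9 ≈ 14.76 °C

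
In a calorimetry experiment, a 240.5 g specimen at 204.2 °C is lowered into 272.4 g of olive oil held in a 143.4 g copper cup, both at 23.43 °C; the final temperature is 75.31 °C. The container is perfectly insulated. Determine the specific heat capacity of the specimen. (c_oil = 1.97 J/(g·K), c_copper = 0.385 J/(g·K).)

c ≈ 0.991 J/(g·K)

Taking heat into each body as positive, Σ m c ΔT = 0:
240.5·c·(75.31 − 204.2) + 272.4·1.97·(75.31 − 23.43) + 143.4·0.385·(75.31 − 23.43) = 0
-30998 c = -30705
c = -30705/-30998 ≈ 0.9905 J/(g·K)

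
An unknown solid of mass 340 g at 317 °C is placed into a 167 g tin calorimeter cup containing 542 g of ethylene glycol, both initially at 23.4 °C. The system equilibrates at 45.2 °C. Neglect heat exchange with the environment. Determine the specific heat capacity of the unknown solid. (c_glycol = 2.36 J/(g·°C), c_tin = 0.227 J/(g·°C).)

Conservation of energy gives ΣQ = 0:
340×c×(45.2 − 317) + 542×2.36×(45.2 − 23.4) + 167×0.227×(45.2 − 23.4) = 0
-92412 c = -28711
c = -28711/-92412 ≈ 0.3107 J/(g·°C)

c ≈ 0.311 J/(g·°C)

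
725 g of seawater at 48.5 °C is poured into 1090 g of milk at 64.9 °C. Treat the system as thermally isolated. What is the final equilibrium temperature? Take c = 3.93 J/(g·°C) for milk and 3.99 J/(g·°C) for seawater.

T_f ≈ 58.3 °C

Net heat exchanged in the isolated system is zero:
1090·3.93·(T − 64.9) + 725·3.99·(T − 48.5) = 0
4283.7(T − 64.9) + 2892.8(T − 48.5) = 0
(4283.7 + 2892.8) T = 4283.7·64.9 + 2892.8·48.5
T = 418311 / 7176.4 = 58.3 °C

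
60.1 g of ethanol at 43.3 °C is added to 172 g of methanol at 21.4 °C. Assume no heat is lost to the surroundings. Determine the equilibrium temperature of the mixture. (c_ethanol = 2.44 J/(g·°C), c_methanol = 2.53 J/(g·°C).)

T_f ≈ 26.9 °C

T_f is the heat-capacity-weighted average of the initial temperatures:
T_f = (146.64*43.3 + 435.16*21.4) / (146.64 + 435.16)
    = 15662 / 581.8 ≈ 26.92 °C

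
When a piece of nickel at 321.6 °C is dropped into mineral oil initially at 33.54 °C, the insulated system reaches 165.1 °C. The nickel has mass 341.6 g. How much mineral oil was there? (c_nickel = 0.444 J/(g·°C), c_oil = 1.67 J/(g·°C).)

m ≈ 108 g

Setting the total heat transfer to zero:
341.6×0.444×(165.1 − 321.6) + m×1.67×(165.1 − 33.54) = 0
219.71 m = 23736
m = 23736/219.71 ≈ 108 g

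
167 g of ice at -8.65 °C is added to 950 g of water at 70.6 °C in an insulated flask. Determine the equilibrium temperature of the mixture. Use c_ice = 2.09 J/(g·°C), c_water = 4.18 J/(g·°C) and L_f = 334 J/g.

Energy balance with sensible and latent terms:
warm ice to 0 °C: 167·2.09·(0 − (-8.65)) = 3019.1; fusion: m_ice L_f = 167·334 = 55778; meltwater 0→T: 167·4.18·T = 698.06 T; water cools: 950·4.18·(T − 70.6) = 3971(T − 70.6)
4669.1 T = 280353 − 58797 = 221555
T ≈ 47.45 °C (positive, so assuming full melt was valid).

T_f ≈ 47.5 °C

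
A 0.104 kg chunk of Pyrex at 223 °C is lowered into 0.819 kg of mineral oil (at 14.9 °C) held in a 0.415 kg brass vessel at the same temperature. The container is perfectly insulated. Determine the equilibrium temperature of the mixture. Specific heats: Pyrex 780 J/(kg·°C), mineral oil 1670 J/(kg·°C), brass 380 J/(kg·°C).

T_f ≈ 25.4 °C

Conservation of energy gives ΣQ = 0:
0.104·780·(T − 223) + 0.819·1670·(T − 14.9) + 0.415·380·(T − 14.9) = 0
81.12(T − 223) + 1367.7(T − 14.9) + 157.7(T − 14.9) = 0
1606.5 T = 40819
T = 40819/1606.5 ≈ 25.41 °C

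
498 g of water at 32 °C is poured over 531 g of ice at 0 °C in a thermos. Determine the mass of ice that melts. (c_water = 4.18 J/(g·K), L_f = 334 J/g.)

m_melted ≈ 199 g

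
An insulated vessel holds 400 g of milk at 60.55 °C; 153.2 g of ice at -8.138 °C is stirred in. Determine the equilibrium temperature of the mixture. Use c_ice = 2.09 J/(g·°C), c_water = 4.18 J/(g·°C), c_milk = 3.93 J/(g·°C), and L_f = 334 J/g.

T_f ≈ 18.7 °C

Let T be the final temperature. ΣQ_i = 0:
ice -8.138→0 °C: 153.2·2.09·8.138 = 2605.7
  latent heat to melt: 153.2·334 = 51169
  meltwater 0→T: 153.2·4.18·T = 640.38 T
  milk: 1572(T − 60.55)
2212.4 T = 95185 − 53774 = 41410
T ≈ 18.72 °C (positive, so assuming full melt was valid).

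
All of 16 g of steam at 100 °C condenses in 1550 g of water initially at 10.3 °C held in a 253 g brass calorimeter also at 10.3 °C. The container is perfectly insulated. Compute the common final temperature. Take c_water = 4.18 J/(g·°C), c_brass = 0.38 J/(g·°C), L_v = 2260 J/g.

Sum of m c ΔT and latent-heat terms is zero:
condense steam: −16×2260 = −36160; condensate cools 100→T: 16×4.18×(T − 100) = 66.88(T − 100); water warms: 1550×4.18×(T − 10.3) = 6479(T − 10.3); brass cup: 253×0.38×(T − 10.3) = 96.14(T − 10.3)
6642 T = 36160 + 6688 + 67724 = 110572
T ≈ 16.65 °C (< 100 °C, so full condensation is consistent).

T_f ≈ 16.6 °C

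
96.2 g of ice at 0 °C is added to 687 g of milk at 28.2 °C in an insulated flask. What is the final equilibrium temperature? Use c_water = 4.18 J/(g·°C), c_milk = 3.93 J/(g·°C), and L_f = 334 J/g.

T_f ≈ 14.2 °C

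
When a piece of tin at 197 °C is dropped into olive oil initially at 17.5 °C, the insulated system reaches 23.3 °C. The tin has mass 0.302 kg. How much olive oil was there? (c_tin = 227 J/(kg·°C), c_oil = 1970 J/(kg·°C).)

Heat lost by the tin = heat gained by the oil:
0.302×227×(197 − 23.3) = m×1970×(23.3 − 17.5)
11426 m = 11908  ⇒  m ≈ 1.042 kg

m ≈ 1.04 kg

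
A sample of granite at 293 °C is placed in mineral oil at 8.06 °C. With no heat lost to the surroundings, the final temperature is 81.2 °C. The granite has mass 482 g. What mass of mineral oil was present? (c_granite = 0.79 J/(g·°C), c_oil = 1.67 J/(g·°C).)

m ≈ 660 g

Heat lost by the granite = heat gained by the oil:
482×0.79×(293 − 81.2) = m×1.67×(81.2 − 8.06)
122.14 m = 80649  ⇒  m ≈ 660.3 g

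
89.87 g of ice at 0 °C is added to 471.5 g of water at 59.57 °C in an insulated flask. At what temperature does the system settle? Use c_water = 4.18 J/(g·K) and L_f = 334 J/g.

T_f ≈ 37.2 °C

Sum of m c ΔT and latent-heat terms is zero:
latent heat to melt: 89.87×334 = 30017; warm the meltwater: 375.66 T; water: 1970.9(T − 59.57)
2346.5 T = 117405 − 30017 = 87388
T ≈ 37.24 °C. Since T > 0 °C, the all-ice-melts assumption holds.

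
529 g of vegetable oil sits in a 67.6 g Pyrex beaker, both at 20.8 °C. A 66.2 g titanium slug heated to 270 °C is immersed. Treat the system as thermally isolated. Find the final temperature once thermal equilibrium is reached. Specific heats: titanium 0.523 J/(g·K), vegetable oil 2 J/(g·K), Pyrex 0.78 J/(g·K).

With ΣQ=0 the equilibrium temperature is the m·c-weighted mean:
T_f = (34.62*270 + 1058*20.8 + 52.73*20.8) / (34.62 + 1058 + 52.73)
    = 32451 / 1145.4 ≈ 28.33 °C

T_f ≈ 28.3 °C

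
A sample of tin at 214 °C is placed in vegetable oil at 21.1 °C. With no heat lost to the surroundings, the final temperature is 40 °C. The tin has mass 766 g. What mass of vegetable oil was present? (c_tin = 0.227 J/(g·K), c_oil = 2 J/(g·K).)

|Q_tin| = |Q_oil|:
766×0.227×(214 − 40) = m×2×(40 − 21.1)
37.8 m = 30255  ⇒  m ≈ 800.4 g

m ≈ 800 g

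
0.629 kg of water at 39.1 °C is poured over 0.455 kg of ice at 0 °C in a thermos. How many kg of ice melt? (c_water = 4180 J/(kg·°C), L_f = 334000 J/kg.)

m_melted ≈ 0.308 kg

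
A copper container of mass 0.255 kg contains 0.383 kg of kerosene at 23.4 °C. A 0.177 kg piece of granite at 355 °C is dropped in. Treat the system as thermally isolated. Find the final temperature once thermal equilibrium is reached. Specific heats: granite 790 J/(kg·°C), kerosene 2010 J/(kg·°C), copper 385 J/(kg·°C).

T_f ≈ 69.4 °C

Conservation of energy gives ΣQ = 0:
0.177*790*(T − 355) + 0.383*2010*(T − 23.4) + 0.255*385*(T − 23.4) = 0
139.83(T − 355) + 769.83(T − 23.4) + 98.17(T − 23.4) = 0
(139.83 + 769.83 + 98.17) T = 139.83*355 + 769.83*23.4 + 98.17*23.4
T = 69951/1007.8 ≈ 69.41 °C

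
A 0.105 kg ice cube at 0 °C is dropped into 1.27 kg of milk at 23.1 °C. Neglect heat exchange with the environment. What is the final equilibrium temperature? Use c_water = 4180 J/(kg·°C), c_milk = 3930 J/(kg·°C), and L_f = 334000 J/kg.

Energy conservation, ΣQ = 0:
melt ice: 0.105×334000 = 35070; meltwater 0→T: 0.105×4180×T = 438.9 T; milk: 4991.1(T − 23.1)
5430 T = 115294 − 35070 = 80224
T ≈ 14.77 °C. Since T > 0 °C, the all-ice-melts assumption holds.

T_f ≈ 14.8 °C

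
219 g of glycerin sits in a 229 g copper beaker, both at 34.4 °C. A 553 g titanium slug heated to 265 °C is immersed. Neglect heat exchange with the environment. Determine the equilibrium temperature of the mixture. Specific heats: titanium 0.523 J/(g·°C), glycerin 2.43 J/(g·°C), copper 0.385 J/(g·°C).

With ΣQ=0 the equilibrium temperature is the m·c-weighted mean:
T_f = (289.22·265 + 532.17·34.4 + 88.17·34.4) / (289.22 + 532.17 + 88.17)
    = 97983 / 909.55 ≈ 107.73 °C

T_f ≈ 107.7 °C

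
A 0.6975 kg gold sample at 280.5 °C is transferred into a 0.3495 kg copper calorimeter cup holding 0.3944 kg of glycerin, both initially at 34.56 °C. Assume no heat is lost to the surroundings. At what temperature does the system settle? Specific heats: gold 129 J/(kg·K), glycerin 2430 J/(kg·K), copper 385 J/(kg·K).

T_f ≈ 53.3 °C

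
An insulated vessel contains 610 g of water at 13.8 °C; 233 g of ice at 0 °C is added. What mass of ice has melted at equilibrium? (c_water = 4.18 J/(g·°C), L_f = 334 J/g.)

Heat available from the water dropping to 0 °C: 610×4.18×13.8 = 35187 J.
Fully melting the ice requires m_ice L_f = 233×334 = 77822 J.
Since 35187 < 77822 J, not all the ice melts; equilibrium is at 0 °C.
Mass melted = 35187/334 ≈ 105.4 g.

m_melted ≈ 105 g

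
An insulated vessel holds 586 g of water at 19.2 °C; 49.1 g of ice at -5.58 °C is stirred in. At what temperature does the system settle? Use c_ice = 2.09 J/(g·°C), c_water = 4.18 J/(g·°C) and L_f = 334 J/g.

Energy balance with sensible and latent terms:
warm ice to 0 °C: 49.1·2.09·(0 − (-5.58)) = 572.61
  fusion: m_ice L_f = 49.1·334 = 16399
  meltwater 0→T: 49.1·4.18·T = 205.24 T
  water: 2449.5(T − 19.2)
2654.7 T = 47030 − 16972 = 30058
T ≈ 11.32 °C (positive, so assuming full melt was valid).

T_f ≈ 11.3 °C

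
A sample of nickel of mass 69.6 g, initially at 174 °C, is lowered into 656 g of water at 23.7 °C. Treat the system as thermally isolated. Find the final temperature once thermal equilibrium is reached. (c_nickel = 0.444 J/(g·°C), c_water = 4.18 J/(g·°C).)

Heat lost by the nickel equals heat gained by the water:
69.6×0.444×(174 − T) = 656×4.18×(T − 23.7)
30.9(174 − T) = 2742.1(T − 23.7)
2773 T = 70364  ⇒  T ≈ 25.37 °C

T_f ≈ 25.4 °C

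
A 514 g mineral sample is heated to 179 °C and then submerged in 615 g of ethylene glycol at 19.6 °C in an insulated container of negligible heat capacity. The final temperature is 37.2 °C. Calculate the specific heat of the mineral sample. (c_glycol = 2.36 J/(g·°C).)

c ≈ 0.35 J/(g·°C)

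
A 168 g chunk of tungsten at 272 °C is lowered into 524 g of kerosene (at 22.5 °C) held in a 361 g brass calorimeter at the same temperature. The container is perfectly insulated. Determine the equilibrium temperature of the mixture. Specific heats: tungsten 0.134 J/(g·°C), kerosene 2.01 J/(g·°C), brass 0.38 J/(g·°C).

T_f ≈ 27.1 °C

Energy conservation, ΣQ = 0:
168·0.134·(T − 272) + 524·2.01·(T − 22.5) + 361·0.38·(T − 22.5) = 0
22.51(T − 272) + 1053.2(T − 22.5) + 137.18(T − 22.5) = 0
(22.51 + 1053.2 + 137.18) T = 22.51·272 + 1053.2·22.5 + 137.18·22.5
T = 32908 / 1212.9 = 27.1 °C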